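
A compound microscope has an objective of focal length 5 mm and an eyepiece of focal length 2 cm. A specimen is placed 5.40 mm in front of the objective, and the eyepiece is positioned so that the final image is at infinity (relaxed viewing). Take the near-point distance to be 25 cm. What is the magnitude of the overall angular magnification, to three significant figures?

156

Convert to cm: f_obj = 5 mm = 0.5 cm; d_o = 5.40 mm = 0.54 cm.
Objective: 1/d_i = 1/f_obj - 1/d_o = 1/0.5 - 1/0.54 = 0.14815 cm^-1, so d_i = 6.750 cm.
m_obj = -d_i/d_o = -6.750/0.54 = -12.500.
Eyepiece angular magnification (image at infinity): M_eye = D/f_e = 25/2 = 12.500.
Overall M = m_obj x M_eye = (-12.500)(12.500) = -156.25.
|M| = 156.25.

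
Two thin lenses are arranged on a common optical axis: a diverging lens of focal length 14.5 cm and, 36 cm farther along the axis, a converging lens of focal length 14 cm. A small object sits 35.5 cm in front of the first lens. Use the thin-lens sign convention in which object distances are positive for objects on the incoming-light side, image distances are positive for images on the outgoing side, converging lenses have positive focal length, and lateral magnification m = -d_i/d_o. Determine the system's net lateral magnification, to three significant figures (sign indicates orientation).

-0.126

Applying the thin-lens equation to the first lens, 1/(-14.5) = 1/35.5 + 1/d_i1, which gives d_i1 = -10.295 cm.
Its lateral magnification is m_1 = -d_i1/d_o1 = -(-10.295)/35.5 = 0.2900.
The intermediate image is virtual, 10.295 cm to the left of lens 1, so d_o2 = L - d_i1 = 36 - (-10.295) = 46.295 cm.
Applying the thin-lens equation again with f_2 = 14 cm and d_o2 = 46.295 cm gives d_i2 = 20.069 cm.
m_2 = -(20.069)/(46.295) = -0.4335.
Overall magnification: m = m_1 m_2 = -0.1257.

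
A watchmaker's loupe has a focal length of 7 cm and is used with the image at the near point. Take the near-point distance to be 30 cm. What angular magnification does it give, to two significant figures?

5.3

M = 1 + D/f = 1 + 30/7 = 5.286.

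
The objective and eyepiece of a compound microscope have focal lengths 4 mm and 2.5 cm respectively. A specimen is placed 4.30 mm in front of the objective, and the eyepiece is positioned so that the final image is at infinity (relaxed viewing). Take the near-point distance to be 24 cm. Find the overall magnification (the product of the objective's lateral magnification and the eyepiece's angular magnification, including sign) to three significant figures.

Convert to cm: f_obj = 4 mm = 0.4 cm; d_o = 4.30 mm = 0.43 cm.
Objective: 1/d_i = 1/f_obj - 1/d_o = 1/0.4 - 1/0.43 = 0.17442 cm^-1, so d_i = 5.733 cm.
m_obj = -d_i/d_o = -5.733/0.43 = -13.333.
Eyepiece angular magnification (image at infinity): M_eye = D/f_e = 24/2.5 = 9.600.
Overall M = m_obj x M_eye = (-13.333)(9.600) = -128.00.

-128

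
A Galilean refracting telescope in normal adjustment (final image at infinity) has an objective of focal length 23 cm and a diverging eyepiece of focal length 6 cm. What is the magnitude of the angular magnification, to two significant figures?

|M| = f_obj/|f_eye| = 23/6 = 3.833.

3.8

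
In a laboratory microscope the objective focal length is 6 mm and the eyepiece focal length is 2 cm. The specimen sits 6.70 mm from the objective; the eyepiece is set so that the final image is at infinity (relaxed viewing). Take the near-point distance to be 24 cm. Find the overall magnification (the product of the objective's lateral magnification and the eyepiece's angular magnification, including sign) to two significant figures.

-100

Convert to cm: f_obj = 6 mm = 0.6 cm; d_o = 6.70 mm = 0.67 cm.
Objective: 1/d_i = 1/f_obj - 1/d_o = 1/0.6 - 1/0.67 = 0.17413 cm^-1, so d_i = 5.743 cm.
m_obj = -d_i/d_o = -5.743/0.67 = -8.571.
Eyepiece angular magnification (image at infinity): M_eye = D/f_e = 24/2 = 12.000.
Overall M = m_obj x M_eye = (-8.571)(12.000) = -102.86.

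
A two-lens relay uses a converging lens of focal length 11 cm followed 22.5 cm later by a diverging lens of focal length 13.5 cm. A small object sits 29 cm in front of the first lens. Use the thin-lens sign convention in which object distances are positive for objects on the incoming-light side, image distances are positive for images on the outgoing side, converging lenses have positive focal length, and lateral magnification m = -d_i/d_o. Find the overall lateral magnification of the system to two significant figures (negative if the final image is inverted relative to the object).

-0.45

First lens: d_i1 = 1/(1/11 - 1/29) = 17.722 cm.
m_1 = -(17.722)/29 = -0.6111.
The intermediate image is 17.722 cm to the right of lens 1, so d_o2 = L - d_i1 = 22.5 - 17.722 = 4.778 cm.
Second lens: d_i2 = 1/(1/(-13.5) - 1/(4.778)) = -3.529 cm.
m_2 = -(-3.529)/(4.778) = 0.7386.
Overall magnification: m = m_1 m_2 = -0.4514.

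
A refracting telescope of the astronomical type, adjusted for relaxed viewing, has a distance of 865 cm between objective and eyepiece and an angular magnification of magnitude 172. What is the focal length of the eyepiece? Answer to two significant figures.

5.0 cm

In normal adjustment the tube length equals f_obj + f_eye and |M| = f_obj/f_eye.
So f_obj = 172 f_eye and 172 f_eye + f_eye = 865 cm, giving f_eye = 865/173 = 5.000 cm and f_obj = 860.000 cm.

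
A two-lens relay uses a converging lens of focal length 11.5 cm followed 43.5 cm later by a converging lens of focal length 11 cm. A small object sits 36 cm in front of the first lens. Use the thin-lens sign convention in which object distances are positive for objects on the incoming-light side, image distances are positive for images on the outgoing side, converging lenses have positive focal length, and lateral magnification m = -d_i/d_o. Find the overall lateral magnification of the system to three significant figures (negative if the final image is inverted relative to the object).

0.331

First lens: d_i1 = 1/(1/11.5 - 1/36) = 16.898 cm.
m_1 = -(16.898)/36 = -0.4694.
Object distance for lens 2: d_o2 = 43.5 - 16.898 = 26.602 cm.
Second lens: d_i2 = 1/(1/11 - 1/(26.602)) = 18.755 cm.
m_2 = -(18.755)/(26.602) = -0.7050.
Total m = m_1 x m_2 = (-0.4694)(-0.7050) = 0.3309.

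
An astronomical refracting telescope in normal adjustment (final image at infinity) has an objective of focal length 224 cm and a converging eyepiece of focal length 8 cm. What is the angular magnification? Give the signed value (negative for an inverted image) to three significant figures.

M = -f_obj/f_eye = -224/(8) = -28.000.

-28.0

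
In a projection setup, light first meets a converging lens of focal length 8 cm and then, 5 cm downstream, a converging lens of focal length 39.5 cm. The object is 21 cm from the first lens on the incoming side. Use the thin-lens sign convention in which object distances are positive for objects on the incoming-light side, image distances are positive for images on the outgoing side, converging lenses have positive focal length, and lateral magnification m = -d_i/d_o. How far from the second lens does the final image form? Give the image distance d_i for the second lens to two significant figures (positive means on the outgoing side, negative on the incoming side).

6.6 cm

Lens 1: 1/d_i1 = 1/f_1 - 1/d_o1 = 1/8 - 1/21 = 0.07738 cm^-1, so d_i1 = 12.923 cm.
Since 12.923 cm > 5 cm, the first image lies past the second lens and serves as a virtual object: d_o2 = L - d_i1 = -7.923 cm.
Lens 2: 1/d_i2 = 1/f_2 - 1/d_o2 = 1/39.5 - 1/(-7.923) = 0.15153 cm^-1, so d_i2 = 6.599 cm.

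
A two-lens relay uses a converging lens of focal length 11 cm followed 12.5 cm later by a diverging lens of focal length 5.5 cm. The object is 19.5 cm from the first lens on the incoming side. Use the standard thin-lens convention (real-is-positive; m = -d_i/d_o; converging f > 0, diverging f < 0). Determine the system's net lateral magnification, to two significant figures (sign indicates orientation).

Lens 1: 1/d_i1 = 1/f_1 - 1/d_o1 = 1/11 - 1/19.5 = 0.03963 cm^-1, so d_i1 = 25.235 cm.
m_1 = -(25.235)/19.5 = -1.2941.
This image would form 25.235 cm past lens 1, i.e. 12.735 cm beyond lens 2, so it is a virtual object for lens 2: d_o2 = 12.5 - 25.235 = -12.735 cm.
Lens 2: 1/d_i2 = 1/f_2 - 1/d_o2 = 1/(-5.5) - 1/(-12.735) = -0.10330 cm^-1, so d_i2 = -9.681 cm.
m_2 = -(-9.681)/(-12.735) = -0.7602.
Total m = m_1 x m_2 = (-1.2941)(-0.7602) = 0.9837.

0.98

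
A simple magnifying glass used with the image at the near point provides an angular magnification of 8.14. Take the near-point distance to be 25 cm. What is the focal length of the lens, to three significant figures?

3.50 cm

For the image at the near point, M = 1 + D/f.
f = D/(M - 1) = 25/(8.14 - 1) = 3.501 cm.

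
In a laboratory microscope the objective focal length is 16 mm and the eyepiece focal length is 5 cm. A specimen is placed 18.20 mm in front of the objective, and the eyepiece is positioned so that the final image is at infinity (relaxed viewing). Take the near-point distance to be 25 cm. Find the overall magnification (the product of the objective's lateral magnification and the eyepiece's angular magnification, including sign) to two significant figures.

-36

Convert to cm: f_obj = 16 mm = 1.6 cm; d_o = 18.20 mm = 1.82 cm.
Objective: 1/d_i = 1/f_obj - 1/d_o = 1/1.6 - 1/1.82 = 0.07555 cm^-1, so d_i = 13.236 cm.
m_obj = -d_i/d_o = -13.236/1.82 = -7.273.
Eyepiece angular magnification (image at infinity): M_eye = D/f_e = 25/5 = 5.000.
Overall M = m_obj x M_eye = (-7.273)(5.000) = -36.36.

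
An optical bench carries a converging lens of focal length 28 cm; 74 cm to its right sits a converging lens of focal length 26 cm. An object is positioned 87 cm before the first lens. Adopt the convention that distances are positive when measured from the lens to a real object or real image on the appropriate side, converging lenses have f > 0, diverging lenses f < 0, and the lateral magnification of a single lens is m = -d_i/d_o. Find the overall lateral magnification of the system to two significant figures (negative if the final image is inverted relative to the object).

1.8

First lens: d_i1 = 1/(1/28 - 1/87) = 41.288 cm.
m_1 = -(41.288)/87 = -0.4746.
The intermediate image is 41.288 cm to the right of lens 1, so d_o2 = L - d_i1 = 74 - 41.288 = 32.712 cm.
Second lens: d_i2 = 1/(1/26 - 1/(32.712)) = 126.717 cm.
m_2 = -(126.717)/(32.712) = -3.8737.
The system's lateral magnification is m_1 m_2 = (-0.4746)(-3.8737) = 1.8384.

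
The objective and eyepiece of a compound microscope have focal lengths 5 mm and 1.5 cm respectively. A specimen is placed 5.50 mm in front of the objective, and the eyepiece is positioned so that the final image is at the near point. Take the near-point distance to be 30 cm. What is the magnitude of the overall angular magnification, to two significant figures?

210

Convert to cm: f_obj = 5 mm = 0.5 cm; d_o = 5.50 mm = 0.55 cm.
Objective: 1/d_i = 1/f_obj - 1/d_o = 1/0.5 - 1/0.55 = 0.18182 cm^-1, so d_i = 5.500 cm.
m_obj = -d_i/d_o = -5.500/0.55 = -10.000.
Eyepiece angular magnification (image at near point): M_eye = 1 + D/f_e = 1 + 30/1.5 = 21.000.
Overall M = m_obj x M_eye = (-10.000)(21.000) = -210.00.
|M| = 210.00.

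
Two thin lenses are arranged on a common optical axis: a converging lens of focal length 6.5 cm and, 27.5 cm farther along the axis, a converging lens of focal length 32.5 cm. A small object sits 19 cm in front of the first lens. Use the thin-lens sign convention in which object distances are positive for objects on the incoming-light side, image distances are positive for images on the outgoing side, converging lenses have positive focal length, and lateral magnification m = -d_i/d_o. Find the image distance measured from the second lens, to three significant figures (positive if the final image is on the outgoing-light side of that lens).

-38.5 cm

Lens 1: 1/d_i1 = 1/f_1 - 1/d_o1 = 1/6.5 - 1/19 = 0.10121 cm^-1, so d_i1 = 9.880 cm.
That image sits 17.620 cm in front of the second lens, so d_o2 = 17.620 cm.
Lens 2: 1/d_i2 = 1/f_2 - 1/d_o2 = 1/32.5 - 1/(17.620) = -0.02598 cm^-1, so d_i2 = -38.485 cm.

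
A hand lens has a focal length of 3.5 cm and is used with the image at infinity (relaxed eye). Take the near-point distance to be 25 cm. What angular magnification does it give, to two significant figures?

M = D/f = 25/3.5 = 7.143.

7.1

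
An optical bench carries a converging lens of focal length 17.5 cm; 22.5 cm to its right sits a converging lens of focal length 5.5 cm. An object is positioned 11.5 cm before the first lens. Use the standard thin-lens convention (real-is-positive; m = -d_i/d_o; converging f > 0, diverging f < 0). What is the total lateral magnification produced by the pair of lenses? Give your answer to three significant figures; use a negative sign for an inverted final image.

Lens 1: 1/d_i1 = 1/f_1 - 1/d_o1 = 1/17.5 - 1/11.5 = -0.02981 cm^-1, so d_i1 = -33.542 cm.
m_1 = -(-33.542)/11.5 = 2.9167.
With d_i1 < 0 the first image is virtual and lies on the object side; the object distance for lens 2 is d_o2 = 22.5 - (-33.542) = 56.042 cm.
Lens 2: 1/d_i2 = 1/f_2 - 1/d_o2 = 1/5.5 - 1/(56.042) = 0.16397 cm^-1, so d_i2 = 6.099 cm.
m_2 = -(6.099)/(56.042) = -0.1088.
Total m = m_1 x m_2 = (2.9167)(-0.1088) = -0.3174.

-0.317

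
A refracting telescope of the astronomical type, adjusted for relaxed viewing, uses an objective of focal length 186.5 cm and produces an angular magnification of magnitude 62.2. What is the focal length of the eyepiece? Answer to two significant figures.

|M| = f_obj/f_eye, so f_eye = f_obj/|M| = 186.5/62.2 = 2.998 cm.

3.0 cm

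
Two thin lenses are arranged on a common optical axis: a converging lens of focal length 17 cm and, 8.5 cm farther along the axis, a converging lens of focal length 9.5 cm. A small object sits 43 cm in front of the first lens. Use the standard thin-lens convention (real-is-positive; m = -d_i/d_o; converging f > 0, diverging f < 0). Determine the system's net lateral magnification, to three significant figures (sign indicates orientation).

-0.213

Applying the thin-lens equation to the first lens, 1/17 = 1/43 + 1/d_i1, which gives d_i1 = 28.115 cm.
Its lateral magnification is m_1 = -d_i1/d_o1 = -(28.115)/43 = -0.6538.
Since 28.115 cm > 8.5 cm, the first image lies past the second lens and serves as a virtual object: d_o2 = L - d_i1 = -19.615 cm.
Applying the thin-lens equation again with f_2 = 9.5 cm and d_o2 = -19.615 cm gives d_i2 = 6.400 cm.
m_2 = -(6.400)/(-19.615) = 0.3263.
The system's lateral magnification is m_1 m_2 = (-0.6538)(0.3263) = -0.2133.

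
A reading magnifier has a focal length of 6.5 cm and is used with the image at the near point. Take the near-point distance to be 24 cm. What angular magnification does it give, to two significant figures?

4.7

M = 1 + D/f = 1 + 24/6.5 = 4.692.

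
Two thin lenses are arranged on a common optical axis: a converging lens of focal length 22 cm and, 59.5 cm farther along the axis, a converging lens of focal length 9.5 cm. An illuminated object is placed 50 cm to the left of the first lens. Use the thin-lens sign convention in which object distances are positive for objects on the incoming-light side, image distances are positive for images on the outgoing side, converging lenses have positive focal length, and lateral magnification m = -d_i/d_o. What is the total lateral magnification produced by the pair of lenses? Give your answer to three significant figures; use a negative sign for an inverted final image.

0.697

Applying the thin-lens equation to the first lens, 1/22 = 1/50 + 1/d_i1, which gives d_i1 = 39.286 cm.
Its lateral magnification is m_1 = -d_i1/d_o1 = -(39.286)/50 = -0.7857.
The intermediate image is 39.286 cm to the right of lens 1, so d_o2 = L - d_i1 = 59.5 - 39.286 = 20.214 cm.
Applying the thin-lens equation again with f_2 = 9.5 cm and d_o2 = 20.214 cm gives d_i2 = 17.923 cm.
m_2 = -(17.923)/(20.214) = -0.8867.
Total m = m_1 x m_2 = (-0.7857)(-0.8867) = 0.6967.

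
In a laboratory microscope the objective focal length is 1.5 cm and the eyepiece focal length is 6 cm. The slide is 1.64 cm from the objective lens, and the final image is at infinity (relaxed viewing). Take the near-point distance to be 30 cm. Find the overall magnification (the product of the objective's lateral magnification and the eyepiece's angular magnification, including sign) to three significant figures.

-53.6

Objective: 1/d_i = 1/f_obj - 1/d_o = 1/1.5 - 1/1.64 = 0.05691 cm^-1, so d_i = 17.571 cm.
m_obj = -d_i/d_o = -17.571/1.64 = -10.714.
Eyepiece angular magnification (image at infinity): M_eye = D/f_e = 30/6 = 5.000.
Overall M = m_obj x M_eye = (-10.714)(5.000) = -53.57.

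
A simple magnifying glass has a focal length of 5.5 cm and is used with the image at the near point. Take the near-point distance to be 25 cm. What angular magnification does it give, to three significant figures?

5.55

M = 1 + D/f = 1 + 25/5.5 = 5.545.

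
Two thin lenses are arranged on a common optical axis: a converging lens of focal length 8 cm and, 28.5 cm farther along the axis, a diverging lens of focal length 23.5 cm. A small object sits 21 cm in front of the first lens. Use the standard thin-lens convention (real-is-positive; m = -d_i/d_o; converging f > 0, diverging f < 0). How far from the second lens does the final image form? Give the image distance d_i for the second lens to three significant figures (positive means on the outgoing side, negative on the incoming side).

Lens 1: 1/d_i1 = 1/f_1 - 1/d_o1 = 1/8 - 1/21 = 0.07738 cm^-1, so d_i1 = 12.923 cm.
That image sits 15.577 cm in front of the second lens, so d_o2 = 15.577 cm.
Lens 2: 1/d_i2 = 1/f_2 - 1/d_o2 = 1/(-23.5) - 1/(15.577) = -0.10675 cm^-1, so d_i2 = -9.368 cm.

-9.37 cm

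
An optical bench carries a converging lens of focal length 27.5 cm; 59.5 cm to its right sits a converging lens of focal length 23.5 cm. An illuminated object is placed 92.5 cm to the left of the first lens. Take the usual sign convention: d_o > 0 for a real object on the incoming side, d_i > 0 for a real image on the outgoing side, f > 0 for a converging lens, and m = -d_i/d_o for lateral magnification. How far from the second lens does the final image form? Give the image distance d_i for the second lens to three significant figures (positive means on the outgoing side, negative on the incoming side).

-153 cm

First lens: d_i1 = 1/(1/27.5 - 1/92.5) = 39.135 cm.
Object distance for lens 2: d_o2 = 59.5 - 39.135 = 20.365 cm.
Second lens: d_i2 = 1/(1/23.5 - 1/(20.365)) = -152.678 cm.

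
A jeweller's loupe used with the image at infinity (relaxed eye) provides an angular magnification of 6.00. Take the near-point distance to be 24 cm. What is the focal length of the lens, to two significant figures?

4.0 cm

For the image at infinity, M = D/f.
f = D/M = 24/6.0 = 4.000 cm.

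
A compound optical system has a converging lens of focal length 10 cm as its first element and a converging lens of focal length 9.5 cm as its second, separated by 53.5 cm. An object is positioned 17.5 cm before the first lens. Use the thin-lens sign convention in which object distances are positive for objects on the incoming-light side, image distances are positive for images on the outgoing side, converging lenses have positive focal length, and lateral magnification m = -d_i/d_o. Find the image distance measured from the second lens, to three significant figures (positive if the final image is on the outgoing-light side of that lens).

13.9 cm

First lens: d_i1 = 1/(1/10 - 1/17.5) = 23.333 cm.
The intermediate image is 23.333 cm to the right of lens 1, so d_o2 = L - d_i1 = 53.5 - 23.333 = 30.167 cm.
Second lens: d_i2 = 1/(1/9.5 - 1/(30.167)) = 13.867 cm.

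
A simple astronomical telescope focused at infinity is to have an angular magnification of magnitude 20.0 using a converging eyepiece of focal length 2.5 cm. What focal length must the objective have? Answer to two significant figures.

50 cm

|M| = f_obj/|f_eye|, so f_obj = |M| x |f_eye| = 20.0 x 2.5 = 50.000 cm.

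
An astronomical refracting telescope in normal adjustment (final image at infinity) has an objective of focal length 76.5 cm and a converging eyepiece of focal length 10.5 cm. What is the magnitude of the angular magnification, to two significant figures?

|M| = f_obj/|f_eye| = 76.5/10.5 = 7.286.

7.3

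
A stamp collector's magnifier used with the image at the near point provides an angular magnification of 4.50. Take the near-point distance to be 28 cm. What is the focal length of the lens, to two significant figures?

8.0 cm

For the image at the near point, M = 1 + D/f.
f = D/(M - 1) = 28/(4.5 - 1) = 8.000 cm.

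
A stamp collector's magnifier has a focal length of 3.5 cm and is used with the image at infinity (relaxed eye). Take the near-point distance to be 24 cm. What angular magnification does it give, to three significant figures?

6.86

M = D/f = 24/3.5 = 6.857.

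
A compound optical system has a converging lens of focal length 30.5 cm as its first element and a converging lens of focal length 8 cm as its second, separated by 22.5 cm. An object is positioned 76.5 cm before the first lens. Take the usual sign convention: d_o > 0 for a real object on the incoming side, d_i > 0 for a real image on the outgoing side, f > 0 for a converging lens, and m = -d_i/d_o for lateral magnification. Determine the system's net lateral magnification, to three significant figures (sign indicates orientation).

Applying the thin-lens equation to the first lens, 1/30.5 = 1/76.5 + 1/d_i1, which gives d_i1 = 50.723 cm.
Its lateral magnification is m_1 = -d_i1/d_o1 = -(50.723)/76.5 = -0.6630.
This image would form 50.723 cm past lens 1, i.e. 28.223 cm beyond lens 2, so it is a virtual object for lens 2: d_o2 = 22.5 - 50.723 = -28.223 cm.
Applying the thin-lens equation again with f_2 = 8 cm and d_o2 = -28.223 cm gives d_i2 = 6.233 cm.
m_2 = -(6.233)/(-28.223) = 0.2209.
Overall magnification: m = m_1 m_2 = -0.1464.

-0.146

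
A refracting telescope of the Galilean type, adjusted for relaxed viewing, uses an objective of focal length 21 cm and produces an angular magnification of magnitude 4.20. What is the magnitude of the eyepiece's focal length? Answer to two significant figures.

5.0 cm

|M| = f_obj/|f_eye|, so |f_eye| = f_obj/|M| = 21/4.2 = 5.000 cm.
(The eyepiece is diverging, so its signed focal length is -5.000 cm.)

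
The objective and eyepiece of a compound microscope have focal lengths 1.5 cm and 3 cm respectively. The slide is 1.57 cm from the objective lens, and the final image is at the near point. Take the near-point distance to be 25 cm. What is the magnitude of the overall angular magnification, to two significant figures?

Objective: 1/d_i = 1/f_obj - 1/d_o = 1/1.5 - 1/1.57 = 0.02972 cm^-1, so d_i = 33.643 cm.
m_obj = -d_i/d_o = -33.643/1.57 = -21.429.
Eyepiece angular magnification (image at near point): M_eye = 1 + D/f_e = 1 + 25/3 = 9.333.
Overall M = m_obj x M_eye = (-21.429)(9.333) = -200.00.
|M| = 200.00.

200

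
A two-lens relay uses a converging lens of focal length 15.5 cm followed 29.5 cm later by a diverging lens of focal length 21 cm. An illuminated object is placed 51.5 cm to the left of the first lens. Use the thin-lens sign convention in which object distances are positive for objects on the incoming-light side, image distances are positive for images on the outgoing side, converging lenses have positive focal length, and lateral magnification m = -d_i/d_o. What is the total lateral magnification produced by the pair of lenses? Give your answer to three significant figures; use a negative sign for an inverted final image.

-0.319

First lens: d_i1 = 1/(1/15.5 - 1/51.5) = 22.174 cm.
m_1 = -(22.174)/51.5 = -0.4306.
That image sits 7.326 cm in front of the second lens, so d_o2 = 7.326 cm.
Second lens: d_i2 = 1/(1/(-21) - 1/(7.326)) = -5.431 cm.
m_2 = -(-5.431)/(7.326) = 0.7414.
Overall magnification: m = m_1 m_2 = -0.3192.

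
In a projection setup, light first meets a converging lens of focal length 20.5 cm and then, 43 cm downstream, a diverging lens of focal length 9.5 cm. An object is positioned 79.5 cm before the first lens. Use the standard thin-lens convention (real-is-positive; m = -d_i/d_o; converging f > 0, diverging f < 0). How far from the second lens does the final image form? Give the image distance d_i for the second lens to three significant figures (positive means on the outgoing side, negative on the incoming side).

Lens 1: 1/d_i1 = 1/f_1 - 1/d_o1 = 1/20.5 - 1/79.5 = 0.03620 cm^-1, so d_i1 = 27.623 cm.
The intermediate image is 27.623 cm to the right of lens 1, so d_o2 = L - d_i1 = 43 - 27.623 = 15.377 cm.
Lens 2: 1/d_i2 = 1/f_2 - 1/d_o2 = 1/(-9.5) - 1/(15.377) = -0.17029 cm^-1, so d_i2 = -5.872 cm.

-5.87 cm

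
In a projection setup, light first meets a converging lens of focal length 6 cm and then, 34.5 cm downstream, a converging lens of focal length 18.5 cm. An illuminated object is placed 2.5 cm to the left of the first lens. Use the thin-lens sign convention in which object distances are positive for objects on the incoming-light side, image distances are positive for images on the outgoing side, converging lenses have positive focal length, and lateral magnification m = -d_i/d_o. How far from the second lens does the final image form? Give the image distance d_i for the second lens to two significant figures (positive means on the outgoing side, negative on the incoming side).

35 cm

Applying the thin-lens equation to the first lens, 1/6 = 1/2.5 + 1/d_i1, which gives d_i1 = -4.286 cm.
With d_i1 < 0 the first image is virtual and lies on the object side; the object distance for lens 2 is d_o2 = 34.5 - (-4.286) = 38.786 cm.
Applying the thin-lens equation again with f_2 = 18.5 cm and d_o2 = 38.786 cm gives d_i2 = 35.371 cm.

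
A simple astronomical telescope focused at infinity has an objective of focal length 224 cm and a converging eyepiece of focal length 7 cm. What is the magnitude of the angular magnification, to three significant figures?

32.0

|M| = f_obj/|f_eye| = 224/7 = 32.000.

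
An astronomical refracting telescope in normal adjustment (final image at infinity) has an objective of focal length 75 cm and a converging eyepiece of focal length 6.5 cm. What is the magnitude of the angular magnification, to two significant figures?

12

|M| = f_obj/|f_eye| = 75/6.5 = 11.538.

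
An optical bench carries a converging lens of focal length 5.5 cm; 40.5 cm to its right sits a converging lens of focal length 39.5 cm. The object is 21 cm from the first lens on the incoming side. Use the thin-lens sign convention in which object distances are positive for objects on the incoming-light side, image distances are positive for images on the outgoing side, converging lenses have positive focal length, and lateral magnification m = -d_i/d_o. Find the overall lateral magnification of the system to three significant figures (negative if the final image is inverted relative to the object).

First lens: d_i1 = 1/(1/5.5 - 1/21) = 7.452 cm.
m_1 = -(7.452)/21 = -0.3548.
Object distance for lens 2: d_o2 = 40.5 - 7.452 = 33.048 cm.
Second lens: d_i2 = 1/(1/39.5 - 1/(33.048)) = -202.339 cm.
m_2 = -(-202.339)/(33.048) = 6.1225.
Total m = m_1 x m_2 = (-0.3548)(6.1225) = -2.1725.

-2.17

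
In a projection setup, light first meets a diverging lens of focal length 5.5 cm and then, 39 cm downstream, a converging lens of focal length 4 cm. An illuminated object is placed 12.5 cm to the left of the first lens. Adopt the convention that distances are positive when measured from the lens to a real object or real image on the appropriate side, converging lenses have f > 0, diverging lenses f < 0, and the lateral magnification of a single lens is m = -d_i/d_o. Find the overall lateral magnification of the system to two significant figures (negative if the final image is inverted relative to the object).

First lens: d_i1 = 1/(1/(-5.5) - 1/12.5) = -3.819 cm.
m_1 = -(-3.819)/12.5 = 0.3056.
With d_i1 < 0 the first image is virtual and lies on the object side; the object distance for lens 2 is d_o2 = 39 - (-3.819) = 42.819 cm.
Second lens: d_i2 = 1/(1/4 - 1/(42.819)) = 4.412 cm.
m_2 = -(4.412)/(42.819) = -0.1030.
Overall magnification: m = m_1 m_2 = -0.0315.

-0.031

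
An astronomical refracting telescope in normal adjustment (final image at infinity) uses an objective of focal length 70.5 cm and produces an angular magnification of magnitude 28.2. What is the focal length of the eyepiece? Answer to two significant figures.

|M| = f_obj/f_eye, so f_eye = f_obj/|M| = 70.5/28.2 = 2.500 cm.

2.5 cm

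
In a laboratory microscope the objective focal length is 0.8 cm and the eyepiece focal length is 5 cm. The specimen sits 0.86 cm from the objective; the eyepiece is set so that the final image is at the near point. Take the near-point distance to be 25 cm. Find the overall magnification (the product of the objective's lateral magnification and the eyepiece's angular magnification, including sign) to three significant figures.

Objective: 1/d_i = 1/f_obj - 1/d_o = 1/0.8 - 1/0.86 = 0.08721 cm^-1, so d_i = 11.467 cm.
m_obj = -d_i/d_o = -11.467/0.86 = -13.333.
Eyepiece angular magnification (image at near point): M_eye = 1 + D/f_e = 1 + 25/5 = 6.000.
Overall M = m_obj x M_eye = (-13.333)(6.000) = -80.00.

-80.0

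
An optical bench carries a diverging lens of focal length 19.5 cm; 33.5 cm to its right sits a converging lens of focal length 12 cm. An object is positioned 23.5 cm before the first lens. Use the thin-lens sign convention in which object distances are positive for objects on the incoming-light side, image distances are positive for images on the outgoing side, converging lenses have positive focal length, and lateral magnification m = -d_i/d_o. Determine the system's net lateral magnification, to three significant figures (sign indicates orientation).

Lens 1: 1/d_i1 = 1/f_1 - 1/d_o1 = 1/(-19.5) - 1/23.5 = -0.09384 cm^-1, so d_i1 = -10.657 cm.
m_1 = -(-10.657)/23.5 = 0.4535.
With d_i1 < 0 the first image is virtual and lies on the object side; the object distance for lens 2 is d_o2 = 33.5 - (-10.657) = 44.157 cm.
Lens 2: 1/d_i2 = 1/f_2 - 1/d_o2 = 1/12 - 1/(44.157) = 0.06069 cm^-1, so d_i2 = 16.478 cm.
m_2 = -(16.478)/(44.157) = -0.3732.
Total m = m_1 x m_2 = (0.4535)(-0.3732) = -0.1692.

-0.169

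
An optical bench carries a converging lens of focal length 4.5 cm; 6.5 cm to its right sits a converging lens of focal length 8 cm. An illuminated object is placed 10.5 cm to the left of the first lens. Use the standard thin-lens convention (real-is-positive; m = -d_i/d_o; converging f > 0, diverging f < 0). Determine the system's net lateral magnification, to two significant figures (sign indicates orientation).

Lens 1: 1/d_i1 = 1/f_1 - 1/d_o1 = 1/4.5 - 1/10.5 = 0.12698 cm^-1, so d_i1 = 7.875 cm.
m_1 = -(7.875)/10.5 = -0.7500.
This image would form 7.875 cm past lens 1, i.e. 1.375 cm beyond lens 2, so it is a virtual object for lens 2: d_o2 = 6.5 - 7.875 = -1.375 cm.
Lens 2: 1/d_i2 = 1/f_2 - 1/d_o2 = 1/8 - 1/(-1.375) = 0.85227 cm^-1, so d_i2 = 1.173 cm.
m_2 = -(1.173)/(-1.375) = 0.8533.
Total m = m_1 x m_2 = (-0.7500)(0.8533) = -0.6400.

-0.64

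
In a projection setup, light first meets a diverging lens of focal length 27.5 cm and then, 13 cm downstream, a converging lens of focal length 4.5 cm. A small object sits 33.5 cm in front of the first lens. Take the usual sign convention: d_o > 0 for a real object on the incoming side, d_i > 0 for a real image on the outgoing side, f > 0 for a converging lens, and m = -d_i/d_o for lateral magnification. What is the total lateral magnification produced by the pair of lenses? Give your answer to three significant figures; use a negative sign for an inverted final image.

-0.0860

Lens 1: 1/d_i1 = 1/f_1 - 1/d_o1 = 1/(-27.5) - 1/33.5 = -0.06621 cm^-1, so d_i1 = -15.102 cm.
m_1 = -(-15.102)/33.5 = 0.4508.
With d_i1 < 0 the first image is virtual and lies on the object side; the object distance for lens 2 is d_o2 = 13 - (-15.102) = 28.102 cm.
Lens 2: 1/d_i2 = 1/f_2 - 1/d_o2 = 1/4.5 - 1/(28.102) = 0.18664 cm^-1, so d_i2 = 5.358 cm.
m_2 = -(5.358)/(28.102) = -0.1907.
Total m = m_1 x m_2 = (0.4508)(-0.1907) = -0.0860.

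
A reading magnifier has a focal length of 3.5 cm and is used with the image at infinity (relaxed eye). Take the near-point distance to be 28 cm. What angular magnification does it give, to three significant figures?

8.00

M = D/f = 28/3.5 = 8.000.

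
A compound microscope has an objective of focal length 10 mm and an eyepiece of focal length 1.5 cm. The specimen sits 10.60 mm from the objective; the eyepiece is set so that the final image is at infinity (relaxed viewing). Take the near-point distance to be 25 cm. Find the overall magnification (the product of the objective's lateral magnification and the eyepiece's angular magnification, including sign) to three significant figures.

Convert to cm: f_obj = 10 mm = 1 cm; d_o = 10.60 mm = 1.06 cm.
Objective: 1/d_i = 1/f_obj - 1/d_o = 1/1 - 1/1.06 = 0.05660 cm^-1, so d_i = 17.667 cm.
m_obj = -d_i/d_o = -17.667/1.06 = -16.667.
Eyepiece angular magnification (image at infinity): M_eye = D/f_e = 25/1.5 = 16.667.
Overall M = m_obj x M_eye = (-16.667)(16.667) = -277.78.

-278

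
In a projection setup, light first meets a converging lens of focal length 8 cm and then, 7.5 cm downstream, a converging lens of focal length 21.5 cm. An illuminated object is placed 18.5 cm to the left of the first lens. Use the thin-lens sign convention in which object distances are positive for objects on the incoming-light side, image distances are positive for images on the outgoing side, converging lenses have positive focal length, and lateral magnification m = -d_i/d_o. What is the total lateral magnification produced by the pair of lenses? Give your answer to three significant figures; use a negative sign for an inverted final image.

Applying the thin-lens equation to the first lens, 1/8 = 1/18.5 + 1/d_i1, which gives d_i1 = 14.095 cm.
Its lateral magnification is m_1 = -d_i1/d_o1 = -(14.095)/18.5 = -0.7619.
Since 14.095 cm > 7.5 cm, the first image lies past the second lens and serves as a virtual object: d_o2 = L - d_i1 = -6.595 cm.
Applying the thin-lens equation again with f_2 = 21.5 cm and d_o2 = -6.595 cm gives d_i2 = 5.047 cm.
m_2 = -(5.047)/(-6.595) = 0.7653.
The system's lateral magnification is m_1 m_2 = (-0.7619)(0.7653) = -0.5831.

-0.583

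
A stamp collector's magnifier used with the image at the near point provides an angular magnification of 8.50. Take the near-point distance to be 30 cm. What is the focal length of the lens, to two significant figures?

For the image at the near point, M = 1 + D/f.
f = D/(M - 1) = 30/(8.5 - 1) = 4.000 cm.

4.0 cm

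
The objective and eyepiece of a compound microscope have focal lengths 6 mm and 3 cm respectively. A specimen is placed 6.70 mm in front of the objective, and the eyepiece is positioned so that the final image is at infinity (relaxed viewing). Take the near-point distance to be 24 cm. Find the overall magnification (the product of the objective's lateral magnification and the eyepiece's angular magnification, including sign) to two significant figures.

-69

Convert to cm: f_obj = 6 mm = 0.6 cm; d_o = 6.70 mm = 0.67 cm.
Objective: 1/d_i = 1/f_obj - 1/d_o = 1/0.6 - 1/0.67 = 0.17413 cm^-1, so d_i = 5.743 cm.
m_obj = -d_i/d_o = -5.743/0.67 = -8.571.
Eyepiece angular magnification (image at infinity): M_eye = D/f_e = 24/3 = 8.000.
Overall M = m_obj x M_eye = (-8.571)(8.000) = -68.57.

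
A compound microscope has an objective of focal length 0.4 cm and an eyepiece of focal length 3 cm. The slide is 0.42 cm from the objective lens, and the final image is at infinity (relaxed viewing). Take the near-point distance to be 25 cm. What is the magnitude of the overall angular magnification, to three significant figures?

167

Objective: 1/d_i = 1/f_obj - 1/d_o = 1/0.4 - 1/0.42 = 0.11905 cm^-1, so d_i = 8.400 cm.
m_obj = -d_i/d_o = -8.400/0.42 = -20.000.
Eyepiece angular magnification (image at infinity): M_eye = D/f_e = 25/3 = 8.333.
Overall M = m_obj x M_eye = (-20.000)(8.333) = -166.67.
|M| = 166.67.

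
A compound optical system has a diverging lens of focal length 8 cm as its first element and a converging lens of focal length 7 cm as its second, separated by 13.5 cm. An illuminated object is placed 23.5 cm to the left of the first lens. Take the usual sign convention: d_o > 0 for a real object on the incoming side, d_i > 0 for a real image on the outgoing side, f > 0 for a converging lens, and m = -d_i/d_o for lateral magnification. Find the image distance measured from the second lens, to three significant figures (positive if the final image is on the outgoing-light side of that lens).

Lens 1: 1/d_i1 = 1/f_1 - 1/d_o1 = 1/(-8) - 1/23.5 = -0.16755 cm^-1, so d_i1 = -5.968 cm.
With d_i1 < 0 the first image is virtual and lies on the object side; the object distance for lens 2 is d_o2 = 13.5 - (-5.968) = 19.468 cm.
Lens 2: 1/d_i2 = 1/f_2 - 1/d_o2 = 1/7 - 1/(19.468) = 0.09149 cm^-1, so d_i2 = 10.930 cm.

10.9 cm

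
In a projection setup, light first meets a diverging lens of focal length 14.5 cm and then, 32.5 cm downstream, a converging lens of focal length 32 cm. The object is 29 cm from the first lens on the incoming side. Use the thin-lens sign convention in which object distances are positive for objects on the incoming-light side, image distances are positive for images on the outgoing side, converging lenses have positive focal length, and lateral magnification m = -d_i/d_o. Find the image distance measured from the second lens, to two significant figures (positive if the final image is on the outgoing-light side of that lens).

130 cm

Applying the thin-lens equation to the first lens, 1/(-14.5) = 1/29 + 1/d_i1, which gives d_i1 = -9.667 cm.
With d_i1 < 0 the first image is virtual and lies on the object side; the object distance for lens 2 is d_o2 = 32.5 - (-9.667) = 42.167 cm.
Applying the thin-lens equation again with f_2 = 32 cm and d_o2 = 42.167 cm gives d_i2 = 132.721 cm.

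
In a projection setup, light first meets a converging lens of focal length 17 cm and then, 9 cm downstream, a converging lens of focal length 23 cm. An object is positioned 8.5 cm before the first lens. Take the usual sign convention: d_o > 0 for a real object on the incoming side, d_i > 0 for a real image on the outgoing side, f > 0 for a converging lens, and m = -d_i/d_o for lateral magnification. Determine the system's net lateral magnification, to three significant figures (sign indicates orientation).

-15.3

First lens: d_i1 = 1/(1/17 - 1/8.5) = -17.000 cm.
m_1 = -(-17.000)/8.5 = 2.0000.
With d_i1 < 0 the first image is virtual and lies on the object side; the object distance for lens 2 is d_o2 = 9 - (-17.000) = 26.000 cm.
Second lens: d_i2 = 1/(1/23 - 1/(26.000)) = 199.333 cm.
m_2 = -(199.333)/(26.000) = -7.6667.
Total m = m_1 x m_2 = (2.0000)(-7.6667) = -15.3333.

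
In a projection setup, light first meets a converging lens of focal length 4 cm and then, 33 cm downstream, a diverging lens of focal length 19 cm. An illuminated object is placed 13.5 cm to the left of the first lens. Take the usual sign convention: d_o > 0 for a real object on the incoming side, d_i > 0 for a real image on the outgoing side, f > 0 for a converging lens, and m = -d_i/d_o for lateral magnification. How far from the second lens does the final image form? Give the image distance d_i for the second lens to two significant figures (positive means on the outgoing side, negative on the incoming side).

Applying the thin-lens equation to the first lens, 1/4 = 1/13.5 + 1/d_i1, which gives d_i1 = 5.684 cm.
That image sits 27.316 cm in front of the second lens, so d_o2 = 27.316 cm.
Applying the thin-lens equation again with f_2 = -19 cm and d_o2 = 27.316 cm gives d_i2 = -11.206 cm.

-11 cm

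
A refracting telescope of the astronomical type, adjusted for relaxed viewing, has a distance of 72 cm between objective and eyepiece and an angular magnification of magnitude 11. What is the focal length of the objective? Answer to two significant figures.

In normal adjustment the tube length equals f_obj + f_eye and |M| = f_obj/f_eye.
So f_obj = 11 f_eye and 11 f_eye + f_eye = 72 cm, giving f_eye = 72/12 = 6.000 cm and f_obj = 66.000 cm.

66 cm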